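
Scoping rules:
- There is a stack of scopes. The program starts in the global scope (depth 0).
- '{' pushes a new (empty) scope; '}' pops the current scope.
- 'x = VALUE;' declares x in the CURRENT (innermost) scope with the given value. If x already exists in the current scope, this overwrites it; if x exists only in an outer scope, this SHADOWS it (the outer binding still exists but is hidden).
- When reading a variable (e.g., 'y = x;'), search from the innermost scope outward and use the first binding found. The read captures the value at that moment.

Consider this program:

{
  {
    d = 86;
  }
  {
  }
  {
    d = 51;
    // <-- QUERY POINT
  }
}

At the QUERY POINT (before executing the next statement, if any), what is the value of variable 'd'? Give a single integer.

Step 1: enter scope (depth=1)
Step 2: enter scope (depth=2)
Step 3: declare d=86 at depth 2
Step 4: exit scope (depth=1)
Step 5: enter scope (depth=2)
Step 6: exit scope (depth=1)
Step 7: enter scope (depth=2)
Step 8: declare d=51 at depth 2
Visible at query point: d=51

Answer: 51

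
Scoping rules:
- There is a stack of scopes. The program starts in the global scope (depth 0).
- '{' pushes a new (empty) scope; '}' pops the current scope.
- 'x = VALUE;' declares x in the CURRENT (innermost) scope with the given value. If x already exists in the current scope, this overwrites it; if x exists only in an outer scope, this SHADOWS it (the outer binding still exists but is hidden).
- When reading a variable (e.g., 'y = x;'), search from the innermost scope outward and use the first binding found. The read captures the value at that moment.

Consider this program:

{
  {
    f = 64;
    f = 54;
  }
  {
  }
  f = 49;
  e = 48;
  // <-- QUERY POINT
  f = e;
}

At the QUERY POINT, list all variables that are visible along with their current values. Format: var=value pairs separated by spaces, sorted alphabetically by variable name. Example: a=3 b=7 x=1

Step 1: enter scope (depth=1)
Step 2: enter scope (depth=2)
Step 3: declare f=64 at depth 2
Step 4: declare f=54 at depth 2
Step 5: exit scope (depth=1)
Step 6: enter scope (depth=2)
Step 7: exit scope (depth=1)
Step 8: declare f=49 at depth 1
Step 9: declare e=48 at depth 1
Visible at query point: e=48 f=49

Answer: e=48 f=49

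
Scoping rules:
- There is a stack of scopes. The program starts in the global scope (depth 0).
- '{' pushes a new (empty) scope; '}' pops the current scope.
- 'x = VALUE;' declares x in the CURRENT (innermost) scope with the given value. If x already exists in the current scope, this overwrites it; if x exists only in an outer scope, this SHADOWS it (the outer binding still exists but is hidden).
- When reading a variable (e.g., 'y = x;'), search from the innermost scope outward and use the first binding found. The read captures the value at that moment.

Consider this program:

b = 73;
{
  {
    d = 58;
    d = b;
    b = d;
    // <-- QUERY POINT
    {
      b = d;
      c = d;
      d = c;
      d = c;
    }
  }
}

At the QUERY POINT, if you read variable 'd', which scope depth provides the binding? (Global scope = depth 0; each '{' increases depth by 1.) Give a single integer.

Answer: 2

Derivation:
Step 1: declare b=73 at depth 0
Step 2: enter scope (depth=1)
Step 3: enter scope (depth=2)
Step 4: declare d=58 at depth 2
Step 5: declare d=(read b)=73 at depth 2
Step 6: declare b=(read d)=73 at depth 2
Visible at query point: b=73 d=73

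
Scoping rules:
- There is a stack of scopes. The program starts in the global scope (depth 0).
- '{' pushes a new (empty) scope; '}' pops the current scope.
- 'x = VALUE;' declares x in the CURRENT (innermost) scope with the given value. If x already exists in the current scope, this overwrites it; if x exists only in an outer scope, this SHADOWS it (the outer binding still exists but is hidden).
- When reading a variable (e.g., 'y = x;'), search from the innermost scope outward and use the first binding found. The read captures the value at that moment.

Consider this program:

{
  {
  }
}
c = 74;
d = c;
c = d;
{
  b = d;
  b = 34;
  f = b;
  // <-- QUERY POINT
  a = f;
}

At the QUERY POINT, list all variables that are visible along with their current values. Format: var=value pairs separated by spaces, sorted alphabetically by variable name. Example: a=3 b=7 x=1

Answer: b=34 c=74 d=74 f=34

Derivation:
Step 1: enter scope (depth=1)
Step 2: enter scope (depth=2)
Step 3: exit scope (depth=1)
Step 4: exit scope (depth=0)
Step 5: declare c=74 at depth 0
Step 6: declare d=(read c)=74 at depth 0
Step 7: declare c=(read d)=74 at depth 0
Step 8: enter scope (depth=1)
Step 9: declare b=(read d)=74 at depth 1
Step 10: declare b=34 at depth 1
Step 11: declare f=(read b)=34 at depth 1
Visible at query point: b=34 c=74 d=74 f=34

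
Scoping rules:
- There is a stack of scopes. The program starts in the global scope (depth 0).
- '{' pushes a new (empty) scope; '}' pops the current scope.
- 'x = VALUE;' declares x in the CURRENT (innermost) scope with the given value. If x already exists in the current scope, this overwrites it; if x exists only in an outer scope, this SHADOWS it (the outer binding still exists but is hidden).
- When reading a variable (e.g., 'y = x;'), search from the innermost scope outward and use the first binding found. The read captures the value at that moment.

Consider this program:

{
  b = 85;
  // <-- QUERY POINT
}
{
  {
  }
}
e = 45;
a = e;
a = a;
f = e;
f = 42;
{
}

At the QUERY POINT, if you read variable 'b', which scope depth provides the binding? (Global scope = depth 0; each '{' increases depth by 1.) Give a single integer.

Step 1: enter scope (depth=1)
Step 2: declare b=85 at depth 1
Visible at query point: b=85

Answer: 1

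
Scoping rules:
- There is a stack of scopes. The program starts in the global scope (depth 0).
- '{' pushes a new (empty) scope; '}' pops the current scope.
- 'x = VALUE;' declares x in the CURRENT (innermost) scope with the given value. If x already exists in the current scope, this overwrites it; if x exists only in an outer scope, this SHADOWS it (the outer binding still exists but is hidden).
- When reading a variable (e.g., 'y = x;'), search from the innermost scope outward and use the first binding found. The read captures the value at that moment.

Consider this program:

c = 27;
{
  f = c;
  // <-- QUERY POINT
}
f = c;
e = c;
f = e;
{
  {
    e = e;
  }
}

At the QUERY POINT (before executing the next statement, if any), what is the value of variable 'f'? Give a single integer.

Step 1: declare c=27 at depth 0
Step 2: enter scope (depth=1)
Step 3: declare f=(read c)=27 at depth 1
Visible at query point: c=27 f=27

Answer: 27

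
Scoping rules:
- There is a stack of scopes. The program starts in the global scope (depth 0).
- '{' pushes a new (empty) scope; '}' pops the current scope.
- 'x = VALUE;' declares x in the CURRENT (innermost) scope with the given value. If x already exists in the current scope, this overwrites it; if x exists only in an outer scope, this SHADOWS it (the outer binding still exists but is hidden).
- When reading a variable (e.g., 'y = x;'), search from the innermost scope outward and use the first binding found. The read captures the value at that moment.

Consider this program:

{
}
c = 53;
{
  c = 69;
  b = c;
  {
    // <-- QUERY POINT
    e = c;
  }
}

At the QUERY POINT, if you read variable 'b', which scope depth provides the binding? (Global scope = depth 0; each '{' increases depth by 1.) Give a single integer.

Step 1: enter scope (depth=1)
Step 2: exit scope (depth=0)
Step 3: declare c=53 at depth 0
Step 4: enter scope (depth=1)
Step 5: declare c=69 at depth 1
Step 6: declare b=(read c)=69 at depth 1
Step 7: enter scope (depth=2)
Visible at query point: b=69 c=69

Answer: 1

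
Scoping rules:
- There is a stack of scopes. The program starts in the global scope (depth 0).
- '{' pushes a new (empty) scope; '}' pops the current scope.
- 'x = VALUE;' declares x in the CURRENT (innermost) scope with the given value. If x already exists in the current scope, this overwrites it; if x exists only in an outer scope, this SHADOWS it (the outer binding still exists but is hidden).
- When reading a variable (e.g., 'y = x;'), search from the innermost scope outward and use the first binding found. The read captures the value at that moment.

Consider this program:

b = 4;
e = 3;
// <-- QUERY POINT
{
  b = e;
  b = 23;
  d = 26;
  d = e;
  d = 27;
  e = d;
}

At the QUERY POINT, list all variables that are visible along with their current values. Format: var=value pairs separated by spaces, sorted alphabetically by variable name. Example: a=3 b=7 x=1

Step 1: declare b=4 at depth 0
Step 2: declare e=3 at depth 0
Visible at query point: b=4 e=3

Answer: b=4 e=3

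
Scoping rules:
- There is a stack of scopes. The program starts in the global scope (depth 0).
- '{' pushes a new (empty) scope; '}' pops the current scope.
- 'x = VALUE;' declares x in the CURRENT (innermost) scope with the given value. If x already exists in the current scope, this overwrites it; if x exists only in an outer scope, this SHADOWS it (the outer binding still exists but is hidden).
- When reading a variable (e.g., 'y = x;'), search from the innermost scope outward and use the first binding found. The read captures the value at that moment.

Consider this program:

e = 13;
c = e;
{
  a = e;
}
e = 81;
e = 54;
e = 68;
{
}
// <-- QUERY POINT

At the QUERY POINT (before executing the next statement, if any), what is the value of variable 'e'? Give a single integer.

Step 1: declare e=13 at depth 0
Step 2: declare c=(read e)=13 at depth 0
Step 3: enter scope (depth=1)
Step 4: declare a=(read e)=13 at depth 1
Step 5: exit scope (depth=0)
Step 6: declare e=81 at depth 0
Step 7: declare e=54 at depth 0
Step 8: declare e=68 at depth 0
Step 9: enter scope (depth=1)
Step 10: exit scope (depth=0)
Visible at query point: c=13 e=68

Answer: 68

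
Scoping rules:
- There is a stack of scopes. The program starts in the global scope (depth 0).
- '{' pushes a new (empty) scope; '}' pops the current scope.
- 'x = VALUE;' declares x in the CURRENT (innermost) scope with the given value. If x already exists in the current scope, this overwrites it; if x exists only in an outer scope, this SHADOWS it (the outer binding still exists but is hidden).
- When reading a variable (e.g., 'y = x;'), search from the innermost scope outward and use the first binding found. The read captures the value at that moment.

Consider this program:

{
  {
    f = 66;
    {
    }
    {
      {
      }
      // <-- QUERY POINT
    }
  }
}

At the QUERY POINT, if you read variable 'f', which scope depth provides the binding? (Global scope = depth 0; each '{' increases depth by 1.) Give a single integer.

Answer: 2

Derivation:
Step 1: enter scope (depth=1)
Step 2: enter scope (depth=2)
Step 3: declare f=66 at depth 2
Step 4: enter scope (depth=3)
Step 5: exit scope (depth=2)
Step 6: enter scope (depth=3)
Step 7: enter scope (depth=4)
Step 8: exit scope (depth=3)
Visible at query point: f=66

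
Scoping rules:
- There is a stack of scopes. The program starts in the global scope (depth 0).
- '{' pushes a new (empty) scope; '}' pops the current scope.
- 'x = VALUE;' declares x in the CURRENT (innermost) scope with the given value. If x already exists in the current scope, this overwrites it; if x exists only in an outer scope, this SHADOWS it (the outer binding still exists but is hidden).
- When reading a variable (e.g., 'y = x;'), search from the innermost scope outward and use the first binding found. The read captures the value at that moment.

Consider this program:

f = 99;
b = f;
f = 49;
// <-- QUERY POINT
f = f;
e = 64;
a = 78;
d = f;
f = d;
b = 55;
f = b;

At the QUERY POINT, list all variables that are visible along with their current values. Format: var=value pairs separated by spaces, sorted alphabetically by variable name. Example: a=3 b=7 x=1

Answer: b=99 f=49

Derivation:
Step 1: declare f=99 at depth 0
Step 2: declare b=(read f)=99 at depth 0
Step 3: declare f=49 at depth 0
Visible at query point: b=99 f=49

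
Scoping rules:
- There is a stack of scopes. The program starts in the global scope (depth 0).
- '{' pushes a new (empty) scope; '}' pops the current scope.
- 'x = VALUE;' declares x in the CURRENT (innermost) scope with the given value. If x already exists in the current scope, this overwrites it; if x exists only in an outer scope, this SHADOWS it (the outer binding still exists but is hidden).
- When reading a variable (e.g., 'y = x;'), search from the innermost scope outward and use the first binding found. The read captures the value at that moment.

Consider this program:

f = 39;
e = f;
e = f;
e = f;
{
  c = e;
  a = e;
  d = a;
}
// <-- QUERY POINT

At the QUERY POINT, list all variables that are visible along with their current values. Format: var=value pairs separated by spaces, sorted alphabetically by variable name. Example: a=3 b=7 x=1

Step 1: declare f=39 at depth 0
Step 2: declare e=(read f)=39 at depth 0
Step 3: declare e=(read f)=39 at depth 0
Step 4: declare e=(read f)=39 at depth 0
Step 5: enter scope (depth=1)
Step 6: declare c=(read e)=39 at depth 1
Step 7: declare a=(read e)=39 at depth 1
Step 8: declare d=(read a)=39 at depth 1
Step 9: exit scope (depth=0)
Visible at query point: e=39 f=39

Answer: e=39 f=39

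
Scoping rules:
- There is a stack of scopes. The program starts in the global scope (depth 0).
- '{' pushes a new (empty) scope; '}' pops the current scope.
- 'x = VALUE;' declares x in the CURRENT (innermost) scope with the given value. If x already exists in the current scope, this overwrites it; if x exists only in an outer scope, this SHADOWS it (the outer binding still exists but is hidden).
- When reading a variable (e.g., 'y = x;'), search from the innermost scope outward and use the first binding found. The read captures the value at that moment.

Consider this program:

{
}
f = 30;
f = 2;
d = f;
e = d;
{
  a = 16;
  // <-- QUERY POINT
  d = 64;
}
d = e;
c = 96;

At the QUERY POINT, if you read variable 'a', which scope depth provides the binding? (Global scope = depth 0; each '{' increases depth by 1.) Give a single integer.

Answer: 1

Derivation:
Step 1: enter scope (depth=1)
Step 2: exit scope (depth=0)
Step 3: declare f=30 at depth 0
Step 4: declare f=2 at depth 0
Step 5: declare d=(read f)=2 at depth 0
Step 6: declare e=(read d)=2 at depth 0
Step 7: enter scope (depth=1)
Step 8: declare a=16 at depth 1
Visible at query point: a=16 d=2 e=2 f=2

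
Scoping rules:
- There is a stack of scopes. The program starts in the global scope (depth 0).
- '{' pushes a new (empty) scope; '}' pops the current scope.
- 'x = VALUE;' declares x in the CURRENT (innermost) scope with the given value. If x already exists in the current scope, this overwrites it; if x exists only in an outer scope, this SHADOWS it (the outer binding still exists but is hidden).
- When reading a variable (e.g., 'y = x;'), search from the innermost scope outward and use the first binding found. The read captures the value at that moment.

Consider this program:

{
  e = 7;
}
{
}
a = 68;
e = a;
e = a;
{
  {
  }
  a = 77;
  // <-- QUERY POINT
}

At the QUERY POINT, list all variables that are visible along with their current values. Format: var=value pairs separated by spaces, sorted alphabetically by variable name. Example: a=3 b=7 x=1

Answer: a=77 e=68

Derivation:
Step 1: enter scope (depth=1)
Step 2: declare e=7 at depth 1
Step 3: exit scope (depth=0)
Step 4: enter scope (depth=1)
Step 5: exit scope (depth=0)
Step 6: declare a=68 at depth 0
Step 7: declare e=(read a)=68 at depth 0
Step 8: declare e=(read a)=68 at depth 0
Step 9: enter scope (depth=1)
Step 10: enter scope (depth=2)
Step 11: exit scope (depth=1)
Step 12: declare a=77 at depth 1
Visible at query point: a=77 e=68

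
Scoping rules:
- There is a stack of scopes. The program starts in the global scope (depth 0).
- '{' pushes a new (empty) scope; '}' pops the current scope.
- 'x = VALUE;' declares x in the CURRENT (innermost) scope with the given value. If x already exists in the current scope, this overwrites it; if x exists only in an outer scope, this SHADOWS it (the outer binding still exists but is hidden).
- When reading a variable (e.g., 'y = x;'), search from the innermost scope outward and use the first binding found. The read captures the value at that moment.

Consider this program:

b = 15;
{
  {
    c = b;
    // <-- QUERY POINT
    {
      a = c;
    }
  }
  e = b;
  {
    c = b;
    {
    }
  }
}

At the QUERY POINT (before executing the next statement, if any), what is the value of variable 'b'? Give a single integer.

Step 1: declare b=15 at depth 0
Step 2: enter scope (depth=1)
Step 3: enter scope (depth=2)
Step 4: declare c=(read b)=15 at depth 2
Visible at query point: b=15 c=15

Answer: 15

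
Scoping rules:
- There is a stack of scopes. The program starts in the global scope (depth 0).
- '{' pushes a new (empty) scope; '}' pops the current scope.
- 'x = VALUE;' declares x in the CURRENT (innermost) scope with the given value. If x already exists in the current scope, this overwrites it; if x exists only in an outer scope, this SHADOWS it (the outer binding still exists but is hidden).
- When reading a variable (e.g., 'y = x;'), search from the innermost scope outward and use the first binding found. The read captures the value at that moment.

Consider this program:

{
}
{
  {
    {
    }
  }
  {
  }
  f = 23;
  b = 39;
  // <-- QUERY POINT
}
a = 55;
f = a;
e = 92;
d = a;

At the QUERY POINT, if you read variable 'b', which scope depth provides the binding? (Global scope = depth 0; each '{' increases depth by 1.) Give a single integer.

Step 1: enter scope (depth=1)
Step 2: exit scope (depth=0)
Step 3: enter scope (depth=1)
Step 4: enter scope (depth=2)
Step 5: enter scope (depth=3)
Step 6: exit scope (depth=2)
Step 7: exit scope (depth=1)
Step 8: enter scope (depth=2)
Step 9: exit scope (depth=1)
Step 10: declare f=23 at depth 1
Step 11: declare b=39 at depth 1
Visible at query point: b=39 f=23

Answer: 1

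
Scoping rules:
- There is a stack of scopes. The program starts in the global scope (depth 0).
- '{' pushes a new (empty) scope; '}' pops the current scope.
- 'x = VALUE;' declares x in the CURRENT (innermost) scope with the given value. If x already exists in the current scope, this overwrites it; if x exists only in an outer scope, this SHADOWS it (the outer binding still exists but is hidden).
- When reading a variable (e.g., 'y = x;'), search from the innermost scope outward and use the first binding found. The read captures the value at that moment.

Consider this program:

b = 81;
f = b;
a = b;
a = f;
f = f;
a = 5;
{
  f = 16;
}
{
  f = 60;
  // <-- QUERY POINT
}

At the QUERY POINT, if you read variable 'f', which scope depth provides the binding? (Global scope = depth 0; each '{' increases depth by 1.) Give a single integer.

Answer: 1

Derivation:
Step 1: declare b=81 at depth 0
Step 2: declare f=(read b)=81 at depth 0
Step 3: declare a=(read b)=81 at depth 0
Step 4: declare a=(read f)=81 at depth 0
Step 5: declare f=(read f)=81 at depth 0
Step 6: declare a=5 at depth 0
Step 7: enter scope (depth=1)
Step 8: declare f=16 at depth 1
Step 9: exit scope (depth=0)
Step 10: enter scope (depth=1)
Step 11: declare f=60 at depth 1
Visible at query point: a=5 b=81 f=60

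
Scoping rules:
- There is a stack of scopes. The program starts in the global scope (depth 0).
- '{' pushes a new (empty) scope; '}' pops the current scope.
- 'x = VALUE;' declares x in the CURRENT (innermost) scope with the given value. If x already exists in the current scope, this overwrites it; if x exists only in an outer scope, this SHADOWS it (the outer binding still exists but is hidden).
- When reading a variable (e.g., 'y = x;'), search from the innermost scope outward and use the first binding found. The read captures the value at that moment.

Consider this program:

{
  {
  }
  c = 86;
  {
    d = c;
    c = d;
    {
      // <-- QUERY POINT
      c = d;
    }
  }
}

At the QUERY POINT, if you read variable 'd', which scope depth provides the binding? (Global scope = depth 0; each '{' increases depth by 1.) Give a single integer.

Step 1: enter scope (depth=1)
Step 2: enter scope (depth=2)
Step 3: exit scope (depth=1)
Step 4: declare c=86 at depth 1
Step 5: enter scope (depth=2)
Step 6: declare d=(read c)=86 at depth 2
Step 7: declare c=(read d)=86 at depth 2
Step 8: enter scope (depth=3)
Visible at query point: c=86 d=86

Answer: 2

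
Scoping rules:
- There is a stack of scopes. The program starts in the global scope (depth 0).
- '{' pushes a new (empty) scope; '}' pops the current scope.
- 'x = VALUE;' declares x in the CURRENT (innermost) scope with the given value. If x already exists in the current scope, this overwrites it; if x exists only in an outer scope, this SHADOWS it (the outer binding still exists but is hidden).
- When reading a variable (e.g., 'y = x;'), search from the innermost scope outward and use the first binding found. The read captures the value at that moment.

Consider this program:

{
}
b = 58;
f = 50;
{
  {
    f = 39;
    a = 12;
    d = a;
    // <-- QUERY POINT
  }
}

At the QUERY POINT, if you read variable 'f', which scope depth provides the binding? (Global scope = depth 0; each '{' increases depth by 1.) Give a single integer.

Step 1: enter scope (depth=1)
Step 2: exit scope (depth=0)
Step 3: declare b=58 at depth 0
Step 4: declare f=50 at depth 0
Step 5: enter scope (depth=1)
Step 6: enter scope (depth=2)
Step 7: declare f=39 at depth 2
Step 8: declare a=12 at depth 2
Step 9: declare d=(read a)=12 at depth 2
Visible at query point: a=12 b=58 d=12 f=39

Answer: 2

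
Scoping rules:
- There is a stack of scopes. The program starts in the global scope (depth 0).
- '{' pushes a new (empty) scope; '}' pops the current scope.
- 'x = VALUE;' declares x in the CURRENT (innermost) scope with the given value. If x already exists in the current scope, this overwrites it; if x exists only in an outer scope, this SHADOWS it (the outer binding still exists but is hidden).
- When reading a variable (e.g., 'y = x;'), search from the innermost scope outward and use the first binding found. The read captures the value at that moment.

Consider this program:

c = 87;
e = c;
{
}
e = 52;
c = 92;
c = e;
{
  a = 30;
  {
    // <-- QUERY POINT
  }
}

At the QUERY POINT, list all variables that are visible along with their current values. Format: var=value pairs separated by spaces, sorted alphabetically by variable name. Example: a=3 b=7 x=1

Step 1: declare c=87 at depth 0
Step 2: declare e=(read c)=87 at depth 0
Step 3: enter scope (depth=1)
Step 4: exit scope (depth=0)
Step 5: declare e=52 at depth 0
Step 6: declare c=92 at depth 0
Step 7: declare c=(read e)=52 at depth 0
Step 8: enter scope (depth=1)
Step 9: declare a=30 at depth 1
Step 10: enter scope (depth=2)
Visible at query point: a=30 c=52 e=52

Answer: a=30 c=52 e=52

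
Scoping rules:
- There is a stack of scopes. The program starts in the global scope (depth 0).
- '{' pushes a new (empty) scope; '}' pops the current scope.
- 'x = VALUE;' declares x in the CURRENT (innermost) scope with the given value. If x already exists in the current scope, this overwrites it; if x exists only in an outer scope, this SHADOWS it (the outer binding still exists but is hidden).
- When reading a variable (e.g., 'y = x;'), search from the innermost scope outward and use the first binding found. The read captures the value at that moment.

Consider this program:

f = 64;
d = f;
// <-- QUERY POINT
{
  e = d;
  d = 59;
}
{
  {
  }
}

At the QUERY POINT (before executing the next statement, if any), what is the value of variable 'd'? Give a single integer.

Answer: 64

Derivation:
Step 1: declare f=64 at depth 0
Step 2: declare d=(read f)=64 at depth 0
Visible at query point: d=64 f=64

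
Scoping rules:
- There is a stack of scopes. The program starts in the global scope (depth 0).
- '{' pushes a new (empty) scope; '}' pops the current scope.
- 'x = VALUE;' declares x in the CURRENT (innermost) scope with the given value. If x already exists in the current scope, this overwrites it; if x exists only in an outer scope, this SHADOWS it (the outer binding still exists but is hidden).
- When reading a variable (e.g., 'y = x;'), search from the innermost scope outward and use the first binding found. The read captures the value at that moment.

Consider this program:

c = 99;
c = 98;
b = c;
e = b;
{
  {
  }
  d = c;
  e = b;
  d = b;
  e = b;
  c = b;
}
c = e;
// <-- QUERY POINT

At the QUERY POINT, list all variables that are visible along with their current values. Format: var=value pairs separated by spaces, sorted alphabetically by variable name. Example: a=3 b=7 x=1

Answer: b=98 c=98 e=98

Derivation:
Step 1: declare c=99 at depth 0
Step 2: declare c=98 at depth 0
Step 3: declare b=(read c)=98 at depth 0
Step 4: declare e=(read b)=98 at depth 0
Step 5: enter scope (depth=1)
Step 6: enter scope (depth=2)
Step 7: exit scope (depth=1)
Step 8: declare d=(read c)=98 at depth 1
Step 9: declare e=(read b)=98 at depth 1
Step 10: declare d=(read b)=98 at depth 1
Step 11: declare e=(read b)=98 at depth 1
Step 12: declare c=(read b)=98 at depth 1
Step 13: exit scope (depth=0)
Step 14: declare c=(read e)=98 at depth 0
Visible at query point: b=98 c=98 e=98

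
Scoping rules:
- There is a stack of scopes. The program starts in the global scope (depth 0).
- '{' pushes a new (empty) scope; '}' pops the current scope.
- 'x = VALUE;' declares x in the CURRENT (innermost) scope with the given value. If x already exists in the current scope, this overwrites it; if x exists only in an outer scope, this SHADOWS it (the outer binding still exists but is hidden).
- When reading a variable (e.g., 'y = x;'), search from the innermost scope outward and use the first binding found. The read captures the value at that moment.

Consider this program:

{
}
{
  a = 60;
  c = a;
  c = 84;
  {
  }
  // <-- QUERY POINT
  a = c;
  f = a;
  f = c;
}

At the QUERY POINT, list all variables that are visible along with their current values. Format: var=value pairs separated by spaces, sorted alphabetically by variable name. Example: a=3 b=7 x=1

Answer: a=60 c=84

Derivation:
Step 1: enter scope (depth=1)
Step 2: exit scope (depth=0)
Step 3: enter scope (depth=1)
Step 4: declare a=60 at depth 1
Step 5: declare c=(read a)=60 at depth 1
Step 6: declare c=84 at depth 1
Step 7: enter scope (depth=2)
Step 8: exit scope (depth=1)
Visible at query point: a=60 c=84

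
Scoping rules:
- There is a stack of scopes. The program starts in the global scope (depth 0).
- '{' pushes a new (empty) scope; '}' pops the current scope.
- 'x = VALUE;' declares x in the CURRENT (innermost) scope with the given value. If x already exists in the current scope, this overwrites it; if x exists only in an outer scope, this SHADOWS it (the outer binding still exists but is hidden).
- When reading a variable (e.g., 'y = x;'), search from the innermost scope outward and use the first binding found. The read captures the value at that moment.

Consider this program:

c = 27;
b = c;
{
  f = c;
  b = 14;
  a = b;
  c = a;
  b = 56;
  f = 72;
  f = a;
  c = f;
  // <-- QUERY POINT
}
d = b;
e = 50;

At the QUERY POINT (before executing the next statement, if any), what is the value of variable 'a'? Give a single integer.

Answer: 14

Derivation:
Step 1: declare c=27 at depth 0
Step 2: declare b=(read c)=27 at depth 0
Step 3: enter scope (depth=1)
Step 4: declare f=(read c)=27 at depth 1
Step 5: declare b=14 at depth 1
Step 6: declare a=(read b)=14 at depth 1
Step 7: declare c=(read a)=14 at depth 1
Step 8: declare b=56 at depth 1
Step 9: declare f=72 at depth 1
Step 10: declare f=(read a)=14 at depth 1
Step 11: declare c=(read f)=14 at depth 1
Visible at query point: a=14 b=56 c=14 f=14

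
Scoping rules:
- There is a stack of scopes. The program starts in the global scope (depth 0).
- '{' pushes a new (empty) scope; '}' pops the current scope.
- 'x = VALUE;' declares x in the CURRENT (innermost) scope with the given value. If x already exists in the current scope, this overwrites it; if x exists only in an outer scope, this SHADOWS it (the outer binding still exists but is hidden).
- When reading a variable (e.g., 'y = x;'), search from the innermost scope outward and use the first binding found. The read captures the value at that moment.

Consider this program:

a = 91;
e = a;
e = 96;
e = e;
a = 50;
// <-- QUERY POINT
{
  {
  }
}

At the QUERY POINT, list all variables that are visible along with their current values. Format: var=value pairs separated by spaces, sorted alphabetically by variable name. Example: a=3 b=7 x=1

Answer: a=50 e=96

Derivation:
Step 1: declare a=91 at depth 0
Step 2: declare e=(read a)=91 at depth 0
Step 3: declare e=96 at depth 0
Step 4: declare e=(read e)=96 at depth 0
Step 5: declare a=50 at depth 0
Visible at query point: a=50 e=96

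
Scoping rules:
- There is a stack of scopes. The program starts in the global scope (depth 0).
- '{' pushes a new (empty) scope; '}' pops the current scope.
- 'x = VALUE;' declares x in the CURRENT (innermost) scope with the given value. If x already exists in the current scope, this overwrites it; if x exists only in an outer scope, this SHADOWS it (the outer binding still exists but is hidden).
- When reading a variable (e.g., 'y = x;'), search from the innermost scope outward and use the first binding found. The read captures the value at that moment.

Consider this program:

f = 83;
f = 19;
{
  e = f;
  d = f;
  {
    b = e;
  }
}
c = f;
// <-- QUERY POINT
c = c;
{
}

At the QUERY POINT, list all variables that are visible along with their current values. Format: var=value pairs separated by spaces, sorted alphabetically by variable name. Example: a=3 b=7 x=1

Answer: c=19 f=19

Derivation:
Step 1: declare f=83 at depth 0
Step 2: declare f=19 at depth 0
Step 3: enter scope (depth=1)
Step 4: declare e=(read f)=19 at depth 1
Step 5: declare d=(read f)=19 at depth 1
Step 6: enter scope (depth=2)
Step 7: declare b=(read e)=19 at depth 2
Step 8: exit scope (depth=1)
Step 9: exit scope (depth=0)
Step 10: declare c=(read f)=19 at depth 0
Visible at query point: c=19 f=19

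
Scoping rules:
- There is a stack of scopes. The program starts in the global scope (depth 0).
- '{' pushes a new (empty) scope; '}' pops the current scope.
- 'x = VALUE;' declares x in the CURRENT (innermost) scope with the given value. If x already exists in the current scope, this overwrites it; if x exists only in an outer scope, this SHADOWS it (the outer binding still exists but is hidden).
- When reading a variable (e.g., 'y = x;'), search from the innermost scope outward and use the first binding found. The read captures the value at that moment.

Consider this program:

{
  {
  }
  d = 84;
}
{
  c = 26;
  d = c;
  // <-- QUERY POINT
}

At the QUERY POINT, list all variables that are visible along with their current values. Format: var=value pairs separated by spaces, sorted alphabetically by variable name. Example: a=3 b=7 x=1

Step 1: enter scope (depth=1)
Step 2: enter scope (depth=2)
Step 3: exit scope (depth=1)
Step 4: declare d=84 at depth 1
Step 5: exit scope (depth=0)
Step 6: enter scope (depth=1)
Step 7: declare c=26 at depth 1
Step 8: declare d=(read c)=26 at depth 1
Visible at query point: c=26 d=26

Answer: c=26 d=26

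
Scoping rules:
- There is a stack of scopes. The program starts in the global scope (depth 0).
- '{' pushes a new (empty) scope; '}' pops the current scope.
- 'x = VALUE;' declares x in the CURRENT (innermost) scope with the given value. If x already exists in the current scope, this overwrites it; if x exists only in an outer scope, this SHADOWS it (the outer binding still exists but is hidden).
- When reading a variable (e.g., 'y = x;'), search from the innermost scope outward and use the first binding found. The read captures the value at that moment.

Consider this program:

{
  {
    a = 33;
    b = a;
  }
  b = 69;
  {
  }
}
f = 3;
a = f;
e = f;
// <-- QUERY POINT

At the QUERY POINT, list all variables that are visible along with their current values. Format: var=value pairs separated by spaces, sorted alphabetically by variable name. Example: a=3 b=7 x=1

Answer: a=3 e=3 f=3

Derivation:
Step 1: enter scope (depth=1)
Step 2: enter scope (depth=2)
Step 3: declare a=33 at depth 2
Step 4: declare b=(read a)=33 at depth 2
Step 5: exit scope (depth=1)
Step 6: declare b=69 at depth 1
Step 7: enter scope (depth=2)
Step 8: exit scope (depth=1)
Step 9: exit scope (depth=0)
Step 10: declare f=3 at depth 0
Step 11: declare a=(read f)=3 at depth 0
Step 12: declare e=(read f)=3 at depth 0
Visible at query point: a=3 e=3 f=3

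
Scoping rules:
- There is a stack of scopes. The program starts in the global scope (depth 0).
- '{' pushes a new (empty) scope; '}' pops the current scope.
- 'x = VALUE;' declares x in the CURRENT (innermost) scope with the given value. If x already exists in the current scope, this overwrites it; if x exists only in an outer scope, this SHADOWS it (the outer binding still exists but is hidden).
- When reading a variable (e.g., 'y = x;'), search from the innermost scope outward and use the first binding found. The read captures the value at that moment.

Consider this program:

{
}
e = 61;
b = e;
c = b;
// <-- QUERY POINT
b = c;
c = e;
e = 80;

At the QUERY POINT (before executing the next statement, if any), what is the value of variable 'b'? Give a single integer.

Step 1: enter scope (depth=1)
Step 2: exit scope (depth=0)
Step 3: declare e=61 at depth 0
Step 4: declare b=(read e)=61 at depth 0
Step 5: declare c=(read b)=61 at depth 0
Visible at query point: b=61 c=61 e=61

Answer: 61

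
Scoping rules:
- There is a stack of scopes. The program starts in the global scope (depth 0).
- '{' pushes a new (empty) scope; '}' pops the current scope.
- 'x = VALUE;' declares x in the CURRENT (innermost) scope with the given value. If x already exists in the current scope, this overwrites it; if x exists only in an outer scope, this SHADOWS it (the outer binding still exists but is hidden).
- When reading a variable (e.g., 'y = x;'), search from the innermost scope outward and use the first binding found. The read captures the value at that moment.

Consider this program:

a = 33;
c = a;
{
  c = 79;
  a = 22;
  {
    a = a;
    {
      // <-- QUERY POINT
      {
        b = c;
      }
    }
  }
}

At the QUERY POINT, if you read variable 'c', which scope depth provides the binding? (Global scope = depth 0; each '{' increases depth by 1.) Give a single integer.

Step 1: declare a=33 at depth 0
Step 2: declare c=(read a)=33 at depth 0
Step 3: enter scope (depth=1)
Step 4: declare c=79 at depth 1
Step 5: declare a=22 at depth 1
Step 6: enter scope (depth=2)
Step 7: declare a=(read a)=22 at depth 2
Step 8: enter scope (depth=3)
Visible at query point: a=22 c=79

Answer: 1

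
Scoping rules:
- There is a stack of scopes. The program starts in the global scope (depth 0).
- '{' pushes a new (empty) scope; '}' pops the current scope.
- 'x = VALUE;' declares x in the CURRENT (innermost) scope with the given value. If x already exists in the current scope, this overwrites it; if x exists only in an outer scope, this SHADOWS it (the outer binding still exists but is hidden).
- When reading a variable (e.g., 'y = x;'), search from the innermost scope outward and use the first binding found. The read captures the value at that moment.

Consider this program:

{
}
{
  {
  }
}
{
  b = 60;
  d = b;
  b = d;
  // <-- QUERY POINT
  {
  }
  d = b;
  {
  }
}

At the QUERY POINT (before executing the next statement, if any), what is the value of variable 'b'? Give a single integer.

Answer: 60

Derivation:
Step 1: enter scope (depth=1)
Step 2: exit scope (depth=0)
Step 3: enter scope (depth=1)
Step 4: enter scope (depth=2)
Step 5: exit scope (depth=1)
Step 6: exit scope (depth=0)
Step 7: enter scope (depth=1)
Step 8: declare b=60 at depth 1
Step 9: declare d=(read b)=60 at depth 1
Step 10: declare b=(read d)=60 at depth 1
Visible at query point: b=60 d=60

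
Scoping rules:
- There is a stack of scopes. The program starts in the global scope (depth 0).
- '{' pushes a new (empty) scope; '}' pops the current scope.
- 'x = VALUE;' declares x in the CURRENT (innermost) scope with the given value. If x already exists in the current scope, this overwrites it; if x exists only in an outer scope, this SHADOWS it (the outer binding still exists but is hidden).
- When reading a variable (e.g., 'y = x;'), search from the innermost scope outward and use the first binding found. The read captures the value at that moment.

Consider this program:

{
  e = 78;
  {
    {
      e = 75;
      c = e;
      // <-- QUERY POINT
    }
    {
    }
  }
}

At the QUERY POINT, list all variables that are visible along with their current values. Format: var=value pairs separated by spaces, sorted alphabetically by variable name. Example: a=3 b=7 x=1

Answer: c=75 e=75

Derivation:
Step 1: enter scope (depth=1)
Step 2: declare e=78 at depth 1
Step 3: enter scope (depth=2)
Step 4: enter scope (depth=3)
Step 5: declare e=75 at depth 3
Step 6: declare c=(read e)=75 at depth 3
Visible at query point: c=75 e=75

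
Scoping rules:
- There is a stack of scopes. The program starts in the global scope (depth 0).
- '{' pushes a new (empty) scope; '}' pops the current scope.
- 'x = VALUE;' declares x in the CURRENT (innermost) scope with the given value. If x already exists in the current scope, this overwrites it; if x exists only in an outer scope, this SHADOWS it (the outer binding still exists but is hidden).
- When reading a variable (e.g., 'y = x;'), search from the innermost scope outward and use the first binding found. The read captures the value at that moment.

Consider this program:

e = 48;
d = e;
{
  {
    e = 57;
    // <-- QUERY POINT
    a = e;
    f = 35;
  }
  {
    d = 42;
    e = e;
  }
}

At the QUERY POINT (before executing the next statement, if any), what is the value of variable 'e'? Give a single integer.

Step 1: declare e=48 at depth 0
Step 2: declare d=(read e)=48 at depth 0
Step 3: enter scope (depth=1)
Step 4: enter scope (depth=2)
Step 5: declare e=57 at depth 2
Visible at query point: d=48 e=57

Answer: 57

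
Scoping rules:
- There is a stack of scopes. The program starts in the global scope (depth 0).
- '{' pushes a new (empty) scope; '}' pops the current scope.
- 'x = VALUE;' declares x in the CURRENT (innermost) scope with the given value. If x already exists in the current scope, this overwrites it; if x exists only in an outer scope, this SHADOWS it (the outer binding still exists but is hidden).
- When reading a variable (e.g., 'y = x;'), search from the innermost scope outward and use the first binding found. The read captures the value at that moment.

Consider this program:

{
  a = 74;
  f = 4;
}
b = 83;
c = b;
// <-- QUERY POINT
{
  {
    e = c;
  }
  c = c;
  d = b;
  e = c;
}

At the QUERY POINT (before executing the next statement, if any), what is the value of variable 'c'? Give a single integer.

Answer: 83

Derivation:
Step 1: enter scope (depth=1)
Step 2: declare a=74 at depth 1
Step 3: declare f=4 at depth 1
Step 4: exit scope (depth=0)
Step 5: declare b=83 at depth 0
Step 6: declare c=(read b)=83 at depth 0
Visible at query point: b=83 c=83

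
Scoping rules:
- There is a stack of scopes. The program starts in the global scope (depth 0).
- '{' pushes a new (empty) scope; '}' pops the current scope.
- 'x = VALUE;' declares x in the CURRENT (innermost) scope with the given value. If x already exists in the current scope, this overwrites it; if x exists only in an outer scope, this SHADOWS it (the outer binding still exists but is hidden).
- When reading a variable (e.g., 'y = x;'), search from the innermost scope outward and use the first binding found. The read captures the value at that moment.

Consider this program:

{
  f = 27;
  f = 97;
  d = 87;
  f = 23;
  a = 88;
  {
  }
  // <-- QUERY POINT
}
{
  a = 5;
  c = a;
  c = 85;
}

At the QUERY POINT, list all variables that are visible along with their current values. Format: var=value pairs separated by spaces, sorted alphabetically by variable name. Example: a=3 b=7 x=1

Step 1: enter scope (depth=1)
Step 2: declare f=27 at depth 1
Step 3: declare f=97 at depth 1
Step 4: declare d=87 at depth 1
Step 5: declare f=23 at depth 1
Step 6: declare a=88 at depth 1
Step 7: enter scope (depth=2)
Step 8: exit scope (depth=1)
Visible at query point: a=88 d=87 f=23

Answer: a=88 d=87 f=23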